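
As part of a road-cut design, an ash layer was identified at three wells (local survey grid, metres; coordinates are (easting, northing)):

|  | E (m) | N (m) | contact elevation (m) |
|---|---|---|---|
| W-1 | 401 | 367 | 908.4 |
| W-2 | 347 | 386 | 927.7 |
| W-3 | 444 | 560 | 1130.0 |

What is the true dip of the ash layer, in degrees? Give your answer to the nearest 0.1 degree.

48.7°

Let the plane be z = a·E + b·N + c.
W-2−W-1: −54a + 19b = 19.3;  W-3−W-1: 43a + 193b = 221.6.
Solving gives a = 0.04320, b = 1.13856.
Gradient magnitude |∇z| = √(a² + b²) = √(0.00187 + 1.29632) = 1.13938.
True dip = arctan(1.13938) = 48.7°, dipping toward S (azimuth ≈ 182°).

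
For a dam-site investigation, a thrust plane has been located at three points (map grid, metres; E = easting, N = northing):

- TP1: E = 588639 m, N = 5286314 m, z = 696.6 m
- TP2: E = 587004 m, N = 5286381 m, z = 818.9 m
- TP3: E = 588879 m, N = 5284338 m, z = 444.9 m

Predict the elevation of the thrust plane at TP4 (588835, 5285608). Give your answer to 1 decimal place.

Let the plane be z = a·E + b·N + c.
TP2−TP1: −1635a + 67b = 122.3;  TP3−TP1: 240a − 1976b = −251.7.
Solving gives a = −0.069929480, b = 0.118885083.
Then c = 696.6 − a·588639 − b·5286314 = −586604.06.
At (588835, 5285608): z = −41176.9 + 628379.9 − 586604.06 = 599.0 m.

599.0 m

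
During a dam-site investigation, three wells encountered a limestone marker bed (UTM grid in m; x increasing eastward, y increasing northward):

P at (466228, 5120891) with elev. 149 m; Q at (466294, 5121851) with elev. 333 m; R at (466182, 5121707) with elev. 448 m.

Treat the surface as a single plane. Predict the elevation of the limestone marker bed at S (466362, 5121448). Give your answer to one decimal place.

Let the plane be z = a·x + b·y + c.
Q−P: 66a + 960b = 184;  R−P: −46a + 816b = 299.
Solving gives a = −1.396669931, b = 0.287687724.
Then c = 149 − a·466228 − b·5120891 = −821901.85.
At (466362, 5121448): z = −651353.8 + 1473377.7 − 821901.85 = 122.1 m.

122.1 m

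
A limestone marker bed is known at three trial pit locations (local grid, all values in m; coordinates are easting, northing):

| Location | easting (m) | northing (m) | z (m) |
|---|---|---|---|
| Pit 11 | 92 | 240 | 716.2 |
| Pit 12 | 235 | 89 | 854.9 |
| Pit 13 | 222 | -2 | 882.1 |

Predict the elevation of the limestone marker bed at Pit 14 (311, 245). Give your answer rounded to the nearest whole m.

839 m

Two edge vectors: Pit 11→Pit 12 = (143, -151, 138.7), Pit 11→Pit 13 = (130, -242, 165.9).
Normal n = (Pit 11→Pit 12) × (Pit 11→Pit 13) = (8514.5, -5692.7, -14976).
So ∂z/∂easting = −n_x/n_z = 0.56854 and ∂z/∂northing = −n_y/n_z = −0.38012.
Intercept c from Pit 11: 716.2 − 52.31 + 91.23 = 755.12.
At (311, 245): z = 176.8 − 93.1 + 755.12 = 838.8 m.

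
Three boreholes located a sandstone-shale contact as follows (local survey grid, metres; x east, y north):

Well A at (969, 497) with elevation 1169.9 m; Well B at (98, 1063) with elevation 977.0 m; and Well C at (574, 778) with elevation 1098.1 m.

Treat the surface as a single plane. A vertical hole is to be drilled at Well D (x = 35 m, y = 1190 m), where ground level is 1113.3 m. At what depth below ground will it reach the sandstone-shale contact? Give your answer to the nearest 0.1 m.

Let the plane be z = a·x + b·y + c.
Well B−Well A: −871a + 566b = −192.9;  Well C−Well A: −395a + 281b = −71.8.
Solving gives a = 0.640484, b = 0.644809.
Then c = 1169.9 − a·969 − b·497 = 228.80.
At (35, 1190): z_contact = 22.42 + 767.32 + 228.80 = 1018.54 m.
Depth below ground = 1113.3 − 1018.54 = 94.8 m.

94.8 m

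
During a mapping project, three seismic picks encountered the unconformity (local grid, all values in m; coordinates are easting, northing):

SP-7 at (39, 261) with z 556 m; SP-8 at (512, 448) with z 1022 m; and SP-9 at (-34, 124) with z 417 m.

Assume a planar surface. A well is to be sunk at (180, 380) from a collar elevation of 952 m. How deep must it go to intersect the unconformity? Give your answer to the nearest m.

Two edge vectors: SP-7→SP-8 = (473, 187, 466), SP-7→SP-9 = (-73, -137, -139).
Normal n = (SP-7→SP-8) × (SP-7→SP-9) = (37849, 31729, -51150).
So ∂z/∂easting = −n_x/n_z = 0.73996 and ∂z/∂northing = −n_y/n_z = 0.62031.
Intercept c from SP-7: 556 − 28.86 − 161.90 = 365.24.
At (180, 380): z_contact = 133.2 + 235.7 + 365.24 = 734.2 m.
Depth below ground = 952 − 734.2 = 218 m.

218 m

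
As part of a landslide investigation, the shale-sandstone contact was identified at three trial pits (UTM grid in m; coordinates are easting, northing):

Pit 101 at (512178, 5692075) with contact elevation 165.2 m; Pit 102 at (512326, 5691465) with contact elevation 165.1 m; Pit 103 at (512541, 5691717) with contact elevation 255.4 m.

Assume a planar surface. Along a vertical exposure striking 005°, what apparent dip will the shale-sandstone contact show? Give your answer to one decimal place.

6.1°

Two edge vectors: Pit 101→Pit 102 = (148, -610, -0.1), Pit 101→Pit 103 = (363, -358, 90.2).
Normal n = (Pit 101→Pit 102) × (Pit 101→Pit 103) = (-55057.8, -13385.9, 168446).
So ∂z/∂easting = −n_x/n_z = 0.32686 and ∂z/∂northing = −n_y/n_z = 0.07947.
Unit vector along 005° is (sin 5°, cos 5°) = (0.0872, 0.9962).
Slope in that direction = a·(0.0872) + b·(0.9962) = 0.10765.
Apparent dip = arctan|0.10765| = 6.1° (true dip is 18.6°, so apparent ≤ true as expected).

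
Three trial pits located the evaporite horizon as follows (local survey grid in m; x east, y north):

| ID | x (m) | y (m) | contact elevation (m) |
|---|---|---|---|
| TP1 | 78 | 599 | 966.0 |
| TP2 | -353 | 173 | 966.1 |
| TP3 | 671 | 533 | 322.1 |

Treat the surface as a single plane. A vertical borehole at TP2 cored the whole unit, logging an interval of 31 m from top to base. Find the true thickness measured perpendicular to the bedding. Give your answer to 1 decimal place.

18.1 m

Two edge vectors: TP1→TP2 = (-431, -426, 0.1), TP1→TP3 = (593, -66, -643.9).
Normal n = (TP1→TP2) × (TP1→TP3) = (274308, -277461.6, 281064).
So ∂z/∂x = −n_x/n_z = −0.97596 and ∂z/∂y = −n_y/n_z = 0.98718.
|∇z| = √(a²+b²) = 1.38818, so dip δ = arctan(1.38818) = 54.23°.
True thickness = vertical thickness × cos δ = 31 × cos 54.23° = 18.1 m.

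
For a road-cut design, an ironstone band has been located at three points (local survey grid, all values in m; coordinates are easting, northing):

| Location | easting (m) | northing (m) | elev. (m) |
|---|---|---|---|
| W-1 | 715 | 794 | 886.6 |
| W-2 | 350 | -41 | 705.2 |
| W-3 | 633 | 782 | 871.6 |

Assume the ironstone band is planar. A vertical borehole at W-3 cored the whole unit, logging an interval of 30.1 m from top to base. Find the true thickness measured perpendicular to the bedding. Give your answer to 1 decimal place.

29.4 m

Two edge vectors: W-1→W-2 = (-365, -835, -181.4), W-1→W-3 = (-82, -12, -15).
Normal n = (W-1→W-2) × (W-1→W-3) = (10348.2, 9399.8, -64090).
So ∂z/∂easting = −n_x/n_z = 0.16146 and ∂z/∂northing = −n_y/n_z = 0.14667.
|∇z| = √(a²+b²) = 0.21813, so dip δ = arctan(0.21813) = 12.31°.
True thickness = vertical thickness × cos δ = 30.1 × cos 12.31° = 29.4 m.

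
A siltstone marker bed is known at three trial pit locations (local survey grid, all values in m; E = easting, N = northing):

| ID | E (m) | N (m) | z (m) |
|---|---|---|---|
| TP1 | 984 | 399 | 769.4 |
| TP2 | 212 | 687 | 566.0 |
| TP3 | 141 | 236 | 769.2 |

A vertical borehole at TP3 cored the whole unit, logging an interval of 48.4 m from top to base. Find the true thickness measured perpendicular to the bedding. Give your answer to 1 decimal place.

Let the plane be z = a·E + b·N + c.
TP2−TP1: −772a + 288b = −203.4;  TP3−TP1: −843a − 163b = −0.2.
Solving gives a = 0.09010, b = −0.46474.
|∇z| = √(a²+b²) = 0.47339, so dip δ = arctan(0.47339) = 25.33°.
True thickness = vertical thickness × cos δ = 48.4 × cos 25.33° = 43.7 m.

43.7 m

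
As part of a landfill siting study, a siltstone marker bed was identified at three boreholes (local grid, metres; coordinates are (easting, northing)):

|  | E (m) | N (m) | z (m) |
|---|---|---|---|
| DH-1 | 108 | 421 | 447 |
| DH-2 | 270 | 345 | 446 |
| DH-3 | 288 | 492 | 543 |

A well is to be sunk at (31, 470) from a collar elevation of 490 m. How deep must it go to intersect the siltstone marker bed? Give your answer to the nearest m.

Two edge vectors: DH-1→DH-2 = (162, -76, -1), DH-1→DH-3 = (180, 71, 96).
Normal n = (DH-1→DH-2) × (DH-1→DH-3) = (-7225, -15732, 25182).
So ∂z/∂E = −n_x/n_z = 0.28691 and ∂z/∂N = −n_y/n_z = 0.62473.
Intercept c from DH-1: 447 − 30.99 − 263.01 = 153.00.
At (31, 470): z_contact = 8.9 + 293.6 + 153.00 = 455.5 m.
Depth below ground = 490 − 455.5 = 34 m.

34 m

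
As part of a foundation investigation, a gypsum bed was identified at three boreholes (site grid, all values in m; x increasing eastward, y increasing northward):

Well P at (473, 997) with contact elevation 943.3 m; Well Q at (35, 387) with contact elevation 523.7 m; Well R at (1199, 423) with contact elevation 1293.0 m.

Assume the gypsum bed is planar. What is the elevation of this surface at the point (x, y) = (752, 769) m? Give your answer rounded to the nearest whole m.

Two edge vectors: Well P→Well Q = (-438, -610, -419.6), Well P→Well R = (726, -574, 349.7).
Normal n = (Well P→Well Q) × (Well P→Well R) = (-454167.4, -151461, 694272).
So ∂z/∂x = −n_x/n_z = 0.65416 and ∂z/∂y = −n_y/n_z = 0.21816.
Intercept c from Well P: 943.3 − 309.42 − 217.50 = 416.38.
At (752, 769): z = 491.9 + 167.8 + 416.38 = 1076.1 m.

1076 m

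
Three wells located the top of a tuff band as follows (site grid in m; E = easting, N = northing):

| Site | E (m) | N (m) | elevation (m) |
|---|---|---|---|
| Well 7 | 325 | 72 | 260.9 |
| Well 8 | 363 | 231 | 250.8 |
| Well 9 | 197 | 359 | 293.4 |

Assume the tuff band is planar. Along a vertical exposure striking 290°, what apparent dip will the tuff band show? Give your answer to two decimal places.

Two edge vectors: Well 7→Well 8 = (38, 159, -10.1), Well 7→Well 9 = (-128, 287, 32.5).
Normal n = (Well 7→Well 8) × (Well 7→Well 9) = (8066.2, 57.8, 31258).
So ∂z/∂E = −n_x/n_z = −0.25805 and ∂z/∂N = −n_y/n_z = −0.00185.
Unit vector along 290° is (sin 290°, cos 290°) = (-0.9397, 0.3420).
Slope in that direction = a·(-0.9397) + b·(0.3420) = 0.24186.
Apparent dip = arctan|0.24186| = 13.60° (true dip is 14.5°, so apparent ≤ true as expected).

13.60°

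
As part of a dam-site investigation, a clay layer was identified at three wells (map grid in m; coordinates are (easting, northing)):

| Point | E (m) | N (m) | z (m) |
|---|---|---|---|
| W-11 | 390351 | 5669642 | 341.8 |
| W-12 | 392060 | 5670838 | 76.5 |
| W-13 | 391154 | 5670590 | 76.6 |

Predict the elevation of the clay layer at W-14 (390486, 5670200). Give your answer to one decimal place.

152.1 m

Let the plane be z = a·E + b·N + c.
W-12−W-11: 1709a + 1196b = −265.3;  W-13−W-11: 803a + 948b = −265.2.
Solving gives a = 0.099545884, b = −0.364066820.
Then c = 341.8 − a·390351 − b·5669642 = 2025612.50.
At (390486, 5670200): z = 38871.3 − 2064331.7 + 2025612.50 = 152.1 m.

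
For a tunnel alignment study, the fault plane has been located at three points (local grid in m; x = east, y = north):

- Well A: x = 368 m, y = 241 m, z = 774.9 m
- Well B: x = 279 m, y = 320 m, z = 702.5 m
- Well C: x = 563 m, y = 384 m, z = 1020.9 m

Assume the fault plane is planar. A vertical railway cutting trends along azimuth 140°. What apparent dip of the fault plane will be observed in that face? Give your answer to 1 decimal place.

Two edge vectors: Well A→Well B = (-89, 79, -72.4), Well A→Well C = (195, 143, 246).
Normal n = (Well A→Well B) × (Well A→Well C) = (29787.2, 7776, -28132).
So ∂z/∂x = −n_x/n_z = 1.05884 and ∂z/∂y = −n_y/n_z = 0.27641.
Unit vector along 140° is (sin 140°, cos 140°) = (0.6428, -0.7660).
Slope in that direction = a·(0.6428) + b·(-0.7660) = 0.46886.
Apparent dip = arctan|0.46886| = 25.1° (true dip is 47.6°, so apparent ≤ true as expected).

25.1°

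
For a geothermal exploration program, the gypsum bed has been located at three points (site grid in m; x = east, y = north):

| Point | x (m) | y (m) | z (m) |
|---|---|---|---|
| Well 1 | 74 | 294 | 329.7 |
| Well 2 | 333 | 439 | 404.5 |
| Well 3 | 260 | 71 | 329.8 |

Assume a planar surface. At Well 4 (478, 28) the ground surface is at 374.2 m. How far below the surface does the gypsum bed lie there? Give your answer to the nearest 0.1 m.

Let the plane be z = a·x + b·y + c.
Well 2−Well 1: 259a + 145b = 74.8;  Well 3−Well 1: 186a − 223b = 0.1.
Solving gives a = 0.19704, b = 0.16390.
Then c = 329.7 − a·74 − b·294 = 266.93.
At (478, 28): z_contact = 94.19 + 4.59 + 266.93 = 365.71 m.
Depth below ground = 374.2 − 365.71 = 8.5 m.

8.5 m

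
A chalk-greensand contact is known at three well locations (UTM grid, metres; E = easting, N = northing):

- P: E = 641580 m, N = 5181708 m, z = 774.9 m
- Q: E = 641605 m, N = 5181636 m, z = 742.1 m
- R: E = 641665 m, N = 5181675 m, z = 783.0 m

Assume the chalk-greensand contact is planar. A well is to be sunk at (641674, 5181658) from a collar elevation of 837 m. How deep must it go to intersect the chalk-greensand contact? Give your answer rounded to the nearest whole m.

Let the plane be z = a·E + b·N + c.
Q−P: 25a − 72b = −32.8;  R−P: 85a − 33b = 8.1.
Solving gives a = 0.31456091, b = 0.56477809.
Then c = 774.9 − a·641580 − b·5181708 = −3127556.25.
At (641674, 5181658): z_contact = 201845.6 + 2926486.9 − 3127556.25 = 776.2 m.
Depth below ground = 837 − 776.2 = 61 m.

61 m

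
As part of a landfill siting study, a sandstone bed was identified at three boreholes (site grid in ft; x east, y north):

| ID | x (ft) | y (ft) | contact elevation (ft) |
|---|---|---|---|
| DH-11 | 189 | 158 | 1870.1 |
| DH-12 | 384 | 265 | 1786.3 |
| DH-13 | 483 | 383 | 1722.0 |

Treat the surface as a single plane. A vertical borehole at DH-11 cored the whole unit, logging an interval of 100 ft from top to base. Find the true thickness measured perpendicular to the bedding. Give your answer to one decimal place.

Let the plane be z = a·x + b·y + c.
DH-12−DH-11: 195a + 107b = −83.8;  DH-13−DH-11: 294a + 225b = −148.1.
Solving gives a = −0.24227, b = −0.34165.
|∇z| = √(a²+b²) = 0.41883, so dip δ = arctan(0.41883) = 22.73°.
True thickness = vertical thickness × cos δ = 100 × cos 22.73° = 92.2 ft.

92.2 ft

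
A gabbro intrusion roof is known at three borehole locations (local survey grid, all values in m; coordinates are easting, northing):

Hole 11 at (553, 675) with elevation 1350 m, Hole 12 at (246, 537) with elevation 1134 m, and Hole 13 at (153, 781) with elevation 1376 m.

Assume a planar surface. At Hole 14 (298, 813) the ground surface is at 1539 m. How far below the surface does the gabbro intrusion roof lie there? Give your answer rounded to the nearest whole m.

97 m

Two edge vectors: Hole 11→Hole 12 = (-307, -138, -216), Hole 11→Hole 13 = (-400, 106, 26).
Normal n = (Hole 11→Hole 12) × (Hole 11→Hole 13) = (19308, 94382, -87742).
So ∂z/∂easting = −n_x/n_z = 0.22005 and ∂z/∂northing = −n_y/n_z = 1.07568.
Intercept c from Hole 11: 1350 − 121.69 − 726.08 = 502.23.
At (298, 813): z_contact = 65.6 + 874.5 + 502.23 = 1442.3 m.
Depth below ground = 1539 − 1442.3 = 97 m.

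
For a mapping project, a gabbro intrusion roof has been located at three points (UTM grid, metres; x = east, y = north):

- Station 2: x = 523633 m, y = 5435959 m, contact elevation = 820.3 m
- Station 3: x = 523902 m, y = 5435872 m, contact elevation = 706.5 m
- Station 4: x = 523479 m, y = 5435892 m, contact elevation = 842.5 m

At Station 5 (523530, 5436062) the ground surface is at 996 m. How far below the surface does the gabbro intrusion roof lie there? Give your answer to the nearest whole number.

107 m

Two edge vectors: Station 2→Station 3 = (269, -87, -113.8), Station 2→Station 4 = (-154, -67, 22.2).
Normal n = (Station 2→Station 3) × (Station 2→Station 4) = (-9556, 11553.4, -31421).
So ∂z/∂x = −n_x/n_z = −0.30412781 and ∂z/∂y = −n_y/n_z = 0.36769676.
Intercept c from Station 2: 820.3 + 159251.36 − 1998784.53 = −1838712.87.
At (523530, 5436062): z_contact = −159220.0 + 1998822.4 − 1838712.87 = 889.5 m.
Depth below ground = 996 − 889.5 = 107 m.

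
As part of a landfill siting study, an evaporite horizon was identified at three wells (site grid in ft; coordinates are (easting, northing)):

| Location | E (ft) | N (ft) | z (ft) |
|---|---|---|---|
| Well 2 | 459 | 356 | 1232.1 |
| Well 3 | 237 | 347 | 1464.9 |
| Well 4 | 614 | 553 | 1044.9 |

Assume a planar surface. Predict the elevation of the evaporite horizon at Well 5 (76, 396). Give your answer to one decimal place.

1626.6 ft

Let the plane be z = a·E + b·N + c.
Well 3−Well 2: −222a − 9b = 232.8;  Well 4−Well 2: 155a + 197b = −187.2.
Solving gives a = −1.04341, b = −0.12930.
Then c = 1232.1 − a·459 − b·356 = 1757.05.
At (76, 396): z = −79.3 − 51.2 + 1757.05 = 1626.6 ft.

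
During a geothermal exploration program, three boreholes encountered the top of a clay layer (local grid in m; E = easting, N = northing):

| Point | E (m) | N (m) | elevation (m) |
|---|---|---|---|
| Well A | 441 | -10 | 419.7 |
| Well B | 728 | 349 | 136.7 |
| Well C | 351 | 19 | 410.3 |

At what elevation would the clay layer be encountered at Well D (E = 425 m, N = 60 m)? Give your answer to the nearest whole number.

Two edge vectors: Well A→Well B = (287, 359, -283), Well A→Well C = (-90, 29, -9.4).
Normal n = (Well A→Well B) × (Well A→Well C) = (4832.4, 28167.8, 40633).
So ∂z/∂E = −n_x/n_z = −0.11893 and ∂z/∂N = −n_y/n_z = −0.69322.
Intercept c from Well A: 419.7 + 52.45 − 6.93 = 465.21.
At (425, 60): z = −50.5 − 41.6 + 465.21 = 373.1 m.

373 m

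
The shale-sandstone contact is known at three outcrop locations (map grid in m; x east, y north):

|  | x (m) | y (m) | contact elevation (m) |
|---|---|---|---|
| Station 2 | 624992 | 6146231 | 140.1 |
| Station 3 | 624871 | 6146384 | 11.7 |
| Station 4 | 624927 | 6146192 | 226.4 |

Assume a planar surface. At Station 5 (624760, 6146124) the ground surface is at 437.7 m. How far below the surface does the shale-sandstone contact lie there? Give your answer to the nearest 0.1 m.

Two edge vectors: Station 2→Station 3 = (-121, 153, -128.4), Station 2→Station 4 = (-65, -39, 86.3).
Normal n = (Station 2→Station 3) × (Station 2→Station 4) = (8196.3, 18788.3, 14664).
So ∂z/∂x = −n_x/n_z = −0.558940262 and ∂z/∂y = −n_y/n_z = −1.281253410.
Intercept c from Station 2: 140.1 + 349333.19 + 7874879.43 = 8224352.72.
At (624760, 6146124): z_contact = −349203.52 − 7874742.33 + 8224352.72 = 406.87 m.
Depth below ground = 437.7 − 406.87 = 30.8 m.

30.8 m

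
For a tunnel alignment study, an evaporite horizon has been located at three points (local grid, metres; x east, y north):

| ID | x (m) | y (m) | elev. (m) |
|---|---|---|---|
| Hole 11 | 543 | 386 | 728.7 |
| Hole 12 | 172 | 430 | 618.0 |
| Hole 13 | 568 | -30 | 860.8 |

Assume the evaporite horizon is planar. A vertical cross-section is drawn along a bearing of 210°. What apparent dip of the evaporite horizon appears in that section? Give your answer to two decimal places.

Let the plane be z = a·x + b·y + c.
Hole 12−Hole 11: −371a + 44b = −110.7;  Hole 13−Hole 11: 25a − 416b = 132.1.
Solving gives a = 0.26259, b = −0.30177.
Unit vector along 210° is (sin 210°, cos 210°) = (-0.5000, -0.8660).
Slope in that direction = a·(-0.5000) + b·(-0.8660) = 0.13004.
Apparent dip = arctan|0.13004| = 7.41° (true dip is 21.8°, so apparent ≤ true as expected).

7.41°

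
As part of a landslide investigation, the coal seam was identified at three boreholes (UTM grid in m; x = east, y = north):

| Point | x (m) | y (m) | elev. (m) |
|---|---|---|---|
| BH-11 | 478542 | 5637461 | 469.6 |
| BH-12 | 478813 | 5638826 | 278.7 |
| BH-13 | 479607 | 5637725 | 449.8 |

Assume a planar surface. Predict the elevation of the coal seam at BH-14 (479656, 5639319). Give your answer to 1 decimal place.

Let the plane be z = a·x + b·y + c.
BH-12−BH-11: 271a + 1365b = −190.9;  BH-13−BH-11: 1065a + 264b = −19.8.
Solving gives a = 0.016908495, b = −0.143210404.
Then c = 469.6 − a·478542 − b·5637461 = 799721.24.
At (479656, 5639319): z = 8110.3 − 807609.2 + 799721.24 = 222.4 m.

222.4 m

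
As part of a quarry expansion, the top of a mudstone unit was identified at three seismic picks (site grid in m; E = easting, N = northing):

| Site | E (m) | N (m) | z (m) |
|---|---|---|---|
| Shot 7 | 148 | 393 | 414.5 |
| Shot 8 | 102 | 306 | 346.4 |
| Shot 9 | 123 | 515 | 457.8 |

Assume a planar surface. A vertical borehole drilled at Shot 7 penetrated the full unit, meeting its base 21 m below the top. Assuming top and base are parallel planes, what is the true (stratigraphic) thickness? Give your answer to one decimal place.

Two edge vectors: Shot 7→Shot 8 = (-46, -87, -68.1), Shot 7→Shot 9 = (-25, 122, 43.3).
Normal n = (Shot 7→Shot 8) × (Shot 7→Shot 9) = (4541.1, 3694.3, -7787).
So ∂z/∂E = −n_x/n_z = 0.58316 and ∂z/∂N = −n_y/n_z = 0.47442.
|∇z| = √(a²+b²) = 0.75177, so dip δ = arctan(0.75177) = 36.93°.
True thickness = vertical thickness × cos δ = 21 × cos 36.93° = 16.8 m.

16.8 m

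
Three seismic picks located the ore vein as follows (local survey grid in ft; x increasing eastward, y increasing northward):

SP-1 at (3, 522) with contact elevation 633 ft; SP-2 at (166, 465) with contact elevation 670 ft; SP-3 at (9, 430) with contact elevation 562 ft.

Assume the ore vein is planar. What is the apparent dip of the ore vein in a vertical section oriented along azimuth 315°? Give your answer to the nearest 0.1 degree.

Let the plane be z = a·x + b·y + c.
SP-2−SP-1: 163a − 57b = 37;  SP-3−SP-1: 6a − 92b = −71.
Solving gives a = 0.50846, b = 0.80490.
Unit vector along 315° is (sin 315°, cos 315°) = (-0.7071, 0.7071).
Slope in that direction = a·(-0.7071) + b·(0.7071) = 0.20961.
Apparent dip = arctan|0.20961| = 11.8° (true dip is 43.6°, so apparent ≤ true as expected).

11.8°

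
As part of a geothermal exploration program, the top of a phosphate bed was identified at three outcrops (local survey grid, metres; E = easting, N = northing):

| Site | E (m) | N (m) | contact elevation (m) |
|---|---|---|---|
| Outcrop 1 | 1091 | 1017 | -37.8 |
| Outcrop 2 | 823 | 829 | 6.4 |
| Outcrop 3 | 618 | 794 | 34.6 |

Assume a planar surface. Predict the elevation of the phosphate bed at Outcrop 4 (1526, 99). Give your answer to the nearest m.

Two edge vectors: Outcrop 1→Outcrop 2 = (-268, -188, 44.2), Outcrop 1→Outcrop 3 = (-473, -223, 72.4).
Normal n = (Outcrop 1→Outcrop 2) × (Outcrop 1→Outcrop 3) = (-3754.6, -1503.4, -29160).
So ∂z/∂E = −n_x/n_z = −0.12876 and ∂z/∂N = −n_y/n_z = −0.05156.
Intercept c from Outcrop 1: -37.8 + 140.48 + 52.43 = 155.11.
At (1526, 99): z = −196.5 − 5.1 + 155.11 = -46.5 m.

-46 m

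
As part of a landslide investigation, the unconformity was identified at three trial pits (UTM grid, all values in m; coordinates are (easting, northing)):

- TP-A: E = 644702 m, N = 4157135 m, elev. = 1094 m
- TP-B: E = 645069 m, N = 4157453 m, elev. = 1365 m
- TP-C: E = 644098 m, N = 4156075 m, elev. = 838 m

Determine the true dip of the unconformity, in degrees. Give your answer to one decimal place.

Two edge vectors: TP-A→TP-B = (367, 318, 271), TP-A→TP-C = (-604, -1060, -256).
Normal n = (TP-A→TP-B) × (TP-A→TP-C) = (205852, -69732, -196948).
So ∂z/∂E = −n_x/n_z = 1.04521 and ∂z/∂N = −n_y/n_z = −0.35406.
Gradient magnitude |∇z| = √(a² + b²) = √(1.09246 + 0.12536) = 1.10355.
True dip = arctan(1.10355) = 47.8°, dipping toward WNW (azimuth ≈ 289°).

47.8°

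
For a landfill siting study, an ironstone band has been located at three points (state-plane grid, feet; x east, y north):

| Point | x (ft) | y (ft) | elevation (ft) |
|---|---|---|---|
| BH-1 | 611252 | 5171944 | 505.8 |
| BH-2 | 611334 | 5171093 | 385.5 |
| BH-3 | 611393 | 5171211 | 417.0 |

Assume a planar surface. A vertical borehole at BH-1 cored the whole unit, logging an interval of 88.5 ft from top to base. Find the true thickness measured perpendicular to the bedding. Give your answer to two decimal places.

Let the plane be z = a·x + b·y + c.
BH-2−BH-1: 82a − 851b = −120.3;  BH-3−BH-1: 141a − 733b = −88.8.
Solving gives a = 0.21059, b = 0.16165.
|∇z| = √(a²+b²) = 0.26548, so dip δ = arctan(0.26548) = 14.87°.
True thickness = vertical thickness × cos δ = 88.5 × cos 14.87° = 85.54 ft.

85.54 ft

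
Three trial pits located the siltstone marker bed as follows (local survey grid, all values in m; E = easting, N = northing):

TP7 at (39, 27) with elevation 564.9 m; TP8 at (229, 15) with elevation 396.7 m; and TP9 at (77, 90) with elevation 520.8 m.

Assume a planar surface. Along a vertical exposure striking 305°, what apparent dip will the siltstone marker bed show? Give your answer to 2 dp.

32.69°

Let the plane be z = a·E + b·N + c.
TP8−TP7: 190a − 12b = −168.2;  TP9−TP7: 38a + 63b = −44.1.
Solving gives a = −0.89536, b = −0.15994.
Unit vector along 305° is (sin 305°, cos 305°) = (-0.8192, 0.5736).
Slope in that direction = a·(-0.8192) + b·(0.5736) = 0.64170.
Apparent dip = arctan|0.64170| = 32.69° (true dip is 42.3°, so apparent ≤ true as expected).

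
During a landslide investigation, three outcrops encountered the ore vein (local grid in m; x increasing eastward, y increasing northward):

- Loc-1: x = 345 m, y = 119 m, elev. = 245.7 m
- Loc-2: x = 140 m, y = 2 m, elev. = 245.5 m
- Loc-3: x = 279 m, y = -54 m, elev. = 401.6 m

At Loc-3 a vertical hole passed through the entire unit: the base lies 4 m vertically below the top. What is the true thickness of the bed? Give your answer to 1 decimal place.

2.4 m

Let the plane be z = a·x + b·y + c.
Loc-2−Loc-1: −205a − 117b = −0.2;  Loc-3−Loc-1: −66a − 173b = 155.9.
Solving gives a = 0.65872, b = −1.15246.
|∇z| = √(a²+b²) = 1.32743, so dip δ = arctan(1.32743) = 53.01°.
True thickness = vertical thickness × cos δ = 4 × cos 53.01° = 2.4 m.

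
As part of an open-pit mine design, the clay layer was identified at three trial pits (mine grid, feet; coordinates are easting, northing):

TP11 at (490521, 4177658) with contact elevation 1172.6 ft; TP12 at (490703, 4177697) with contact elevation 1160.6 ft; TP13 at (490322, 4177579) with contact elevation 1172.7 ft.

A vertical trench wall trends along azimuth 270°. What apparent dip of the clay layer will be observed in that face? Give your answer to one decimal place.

8.1°

Let the plane be z = a·easting + b·northing + c.
TP12−TP11: 182a + 39b = −12;  TP13−TP11: −199a − 79b = 0.1.
Solving gives a = −0.14268, b = 0.35814.
Unit vector along 270° is (sin 270°, cos 270°) = (-1.0000, -0.0000).
Slope in that direction = a·(-1.0000) + b·(-0.0000) = 0.14268.
Apparent dip = arctan|0.14268| = 8.1° (true dip is 21.1°, so apparent ≤ true as expected).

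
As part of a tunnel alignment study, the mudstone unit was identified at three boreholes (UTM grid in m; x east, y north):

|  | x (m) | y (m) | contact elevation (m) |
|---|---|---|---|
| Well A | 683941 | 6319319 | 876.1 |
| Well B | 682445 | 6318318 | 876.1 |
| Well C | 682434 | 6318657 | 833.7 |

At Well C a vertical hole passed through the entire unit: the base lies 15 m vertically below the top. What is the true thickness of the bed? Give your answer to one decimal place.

Let the plane be z = a·x + b·y + c.
Well B−Well A: −1496a − 1001b = 0;  Well C−Well A: −1507a − 662b = −42.4.
Solving gives a = 0.08191, b = −0.12242.
|∇z| = √(a²+b²) = 0.14729, so dip δ = arctan(0.14729) = 8.38°.
True thickness = vertical thickness × cos δ = 15 × cos 8.38° = 14.8 m.

14.8 m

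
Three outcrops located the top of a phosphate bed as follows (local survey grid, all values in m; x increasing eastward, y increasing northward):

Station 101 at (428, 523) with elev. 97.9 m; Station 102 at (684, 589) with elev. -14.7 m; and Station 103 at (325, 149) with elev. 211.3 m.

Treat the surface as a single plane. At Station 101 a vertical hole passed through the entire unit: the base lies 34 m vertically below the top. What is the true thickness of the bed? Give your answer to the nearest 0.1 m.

Let the plane be z = a·x + b·y + c.
Station 102−Station 101: 256a + 66b = −112.6;  Station 103−Station 101: −103a − 374b = 113.4.
Solving gives a = −0.38931, b = −0.19599.
|∇z| = √(a²+b²) = 0.43587, so dip δ = arctan(0.43587) = 23.55°.
True thickness = vertical thickness × cos δ = 34 × cos 23.55° = 31.2 m.

31.2 m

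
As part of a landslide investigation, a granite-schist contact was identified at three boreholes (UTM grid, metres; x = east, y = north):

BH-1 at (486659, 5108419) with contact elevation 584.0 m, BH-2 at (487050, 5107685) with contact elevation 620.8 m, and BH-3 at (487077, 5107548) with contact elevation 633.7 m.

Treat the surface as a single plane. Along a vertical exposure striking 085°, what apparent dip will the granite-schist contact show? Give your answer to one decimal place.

8.0°

Let the plane be z = a·x + b·y + c.
BH-2−BH-1: 391a − 734b = 36.8;  BH-3−BH-1: 418a − 871b = 49.7.
Solving gives a = −0.13117, b = −0.12001.
Unit vector along 085° is (sin 85°, cos 85°) = (0.9962, 0.0872).
Slope in that direction = a·(0.9962) + b·(0.0872) = −0.14113.
Apparent dip = arctan|0.14113| = 8.0° (true dip is 10.1°, so apparent ≤ true as expected).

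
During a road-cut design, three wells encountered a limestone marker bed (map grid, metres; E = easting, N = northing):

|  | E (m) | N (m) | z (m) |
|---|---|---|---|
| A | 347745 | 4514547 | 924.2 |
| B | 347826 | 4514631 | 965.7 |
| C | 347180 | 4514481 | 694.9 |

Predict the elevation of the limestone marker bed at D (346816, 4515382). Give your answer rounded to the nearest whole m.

656 m

Two edge vectors: A→B = (81, 84, 41.5), A→C = (-565, -66, -229.3).
Normal n = (A→B) × (A→C) = (-16522.2, -4874.2, 42114).
So ∂z/∂E = −n_x/n_z = 0.39232084 and ∂z/∂N = −n_y/n_z = 0.11573823.
Intercept c from A: 924.2 − 136427.61 − 522505.70 = −658009.11.
At (346816, 4515382): z = 136063.1 + 522602.3 − 658009.11 = 656.4 m.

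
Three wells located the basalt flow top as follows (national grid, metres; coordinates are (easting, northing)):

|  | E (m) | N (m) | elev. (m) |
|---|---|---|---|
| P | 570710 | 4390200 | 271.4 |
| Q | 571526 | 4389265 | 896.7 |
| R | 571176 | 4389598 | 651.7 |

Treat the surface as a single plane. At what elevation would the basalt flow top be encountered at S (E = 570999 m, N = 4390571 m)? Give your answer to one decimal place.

Let the plane be z = a·E + b·N + c.
Q−P: 816a − 935b = 625.3;  R−P: 466a − 602b = 380.3.
Solving gives a = 0.375528619, b = −0.341035986.
Then c = 271.4 − a·570710 − b·4390200 = 1283169.65.
At (570999, 4390571): z = 214426.5 − 1497342.7 + 1283169.65 = 253.4 m.

253.4 m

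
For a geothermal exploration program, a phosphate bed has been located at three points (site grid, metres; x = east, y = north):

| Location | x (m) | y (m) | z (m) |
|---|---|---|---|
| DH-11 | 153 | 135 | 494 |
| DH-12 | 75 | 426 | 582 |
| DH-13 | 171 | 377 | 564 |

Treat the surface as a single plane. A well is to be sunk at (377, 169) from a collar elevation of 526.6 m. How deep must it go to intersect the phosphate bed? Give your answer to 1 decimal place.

31.3 m

Let the plane be z = a·x + b·y + c.
DH-12−DH-11: −78a + 291b = 88;  DH-13−DH-11: 18a + 242b = 70.
Solving gives a = −0.03840, b = 0.29211.
Then c = 494 − a·153 − b·135 = 460.44.
At (377, 169): z_contact = −14.48 + 49.37 + 460.44 = 495.33 m.
Depth below ground = 526.6 − 495.33 = 31.3 m.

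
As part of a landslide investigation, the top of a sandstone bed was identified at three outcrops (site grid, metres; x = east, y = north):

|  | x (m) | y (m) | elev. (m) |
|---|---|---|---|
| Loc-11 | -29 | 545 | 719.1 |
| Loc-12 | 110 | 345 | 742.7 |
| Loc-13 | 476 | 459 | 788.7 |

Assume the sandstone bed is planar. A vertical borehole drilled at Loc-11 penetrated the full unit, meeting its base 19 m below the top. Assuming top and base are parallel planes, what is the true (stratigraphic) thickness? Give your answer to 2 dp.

Two edge vectors: Loc-11→Loc-12 = (139, -200, 23.6), Loc-11→Loc-13 = (505, -86, 69.6).
Normal n = (Loc-11→Loc-12) × (Loc-11→Loc-13) = (-11890.4, 2243.6, 89046).
So ∂z/∂x = −n_x/n_z = 0.13353 and ∂z/∂y = −n_y/n_z = −0.02520.
|∇z| = √(a²+b²) = 0.13589, so dip δ = arctan(0.13589) = 7.74°.
True thickness = vertical thickness × cos δ = 19 × cos 7.74° = 18.83 m.

18.83 m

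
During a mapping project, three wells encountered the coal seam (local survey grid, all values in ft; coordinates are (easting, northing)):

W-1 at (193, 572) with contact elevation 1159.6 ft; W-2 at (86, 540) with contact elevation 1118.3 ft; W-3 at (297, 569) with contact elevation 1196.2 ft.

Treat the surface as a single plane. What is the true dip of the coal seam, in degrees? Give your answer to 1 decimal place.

20.3°

Let the plane be z = a·E + b·N + c.
W-2−W-1: −107a − 32b = −41.3;  W-3−W-1: 104a − 3b = 36.6.
Solving gives a = 0.35492, b = 0.10386.
Gradient magnitude |∇z| = √(a² + b²) = √(0.12597 + 0.01079) = 0.36980.
True dip = arctan(0.36980) = 20.3°, dipping toward WSW (azimuth ≈ 254°).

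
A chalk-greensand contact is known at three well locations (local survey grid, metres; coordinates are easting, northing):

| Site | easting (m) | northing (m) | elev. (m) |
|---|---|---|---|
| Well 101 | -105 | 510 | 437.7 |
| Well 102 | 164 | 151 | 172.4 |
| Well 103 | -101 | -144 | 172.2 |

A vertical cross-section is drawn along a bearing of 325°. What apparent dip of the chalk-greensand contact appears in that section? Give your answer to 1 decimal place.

Two edge vectors: Well 101→Well 102 = (269, -359, -265.3), Well 101→Well 103 = (4, -654, -265.5).
Normal n = (Well 101→Well 102) × (Well 101→Well 103) = (-78191.7, 70358.3, -174490).
So ∂z/∂easting = −n_x/n_z = −0.44812 and ∂z/∂northing = −n_y/n_z = 0.40322.
Unit vector along 325° is (sin 325°, cos 325°) = (-0.5736, 0.8192).
Slope in that direction = a·(-0.5736) + b·(0.8192) = 0.58733.
Apparent dip = arctan|0.58733| = 30.4° (true dip is 31.1°, so apparent ≤ true as expected).

30.4°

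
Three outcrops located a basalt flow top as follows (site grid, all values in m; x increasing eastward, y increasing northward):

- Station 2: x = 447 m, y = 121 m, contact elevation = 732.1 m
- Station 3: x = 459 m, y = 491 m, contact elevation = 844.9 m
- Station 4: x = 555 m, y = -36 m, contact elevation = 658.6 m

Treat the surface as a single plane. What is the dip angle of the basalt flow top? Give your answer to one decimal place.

21.1°

Two edge vectors: Station 2→Station 3 = (12, 370, 112.8), Station 2→Station 4 = (108, -157, -73.5).
Normal n = (Station 2→Station 3) × (Station 2→Station 4) = (-9485.4, 13064.4, -41844).
So ∂z/∂x = −n_x/n_z = −0.22668 and ∂z/∂y = −n_y/n_z = 0.31222.
Gradient magnitude |∇z| = √(a² + b²) = √(0.05139 + 0.09748) = 0.38583.
True dip = arctan(0.38583) = 21.1°, dipping toward SE (azimuth ≈ 144°).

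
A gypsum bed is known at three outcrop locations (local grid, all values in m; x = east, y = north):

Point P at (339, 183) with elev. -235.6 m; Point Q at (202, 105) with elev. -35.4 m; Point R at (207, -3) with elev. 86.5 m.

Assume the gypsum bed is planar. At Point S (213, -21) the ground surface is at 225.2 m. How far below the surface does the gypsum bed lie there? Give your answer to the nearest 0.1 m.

Let the plane be z = a·x + b·y + c.
Point Q−Point P: −137a − 78b = 200.2;  Point R−Point P: −132a − 186b = 322.1.
Solving gives a = −0.79767, b = −1.16563.
Then c = -235.6 − a·339 − b·183 = 248.12.
At (213, -21): z_contact = −169.90 + 24.48 + 248.12 = 102.70 m.
Depth below ground = 225.2 − 102.70 = 122.5 m.

122.5 m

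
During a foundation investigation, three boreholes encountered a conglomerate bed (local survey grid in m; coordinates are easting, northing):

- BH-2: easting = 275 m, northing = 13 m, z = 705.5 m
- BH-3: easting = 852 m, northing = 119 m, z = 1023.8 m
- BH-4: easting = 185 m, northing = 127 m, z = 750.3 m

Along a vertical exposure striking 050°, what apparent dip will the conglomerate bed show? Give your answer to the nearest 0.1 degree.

Let the plane be z = a·easting + b·northing + c.
BH-3−BH-2: 577a + 106b = 318.3;  BH-4−BH-2: −90a + 114b = 44.8.
Solving gives a = 0.41872, b = 0.72355.
Unit vector along 050° is (sin 50°, cos 50°) = (0.7660, 0.6428).
Slope in that direction = a·(0.7660) + b·(0.6428) = 0.78585.
Apparent dip = arctan|0.78585| = 38.2° (true dip is 39.9°, so apparent ≤ true as expected).

38.2°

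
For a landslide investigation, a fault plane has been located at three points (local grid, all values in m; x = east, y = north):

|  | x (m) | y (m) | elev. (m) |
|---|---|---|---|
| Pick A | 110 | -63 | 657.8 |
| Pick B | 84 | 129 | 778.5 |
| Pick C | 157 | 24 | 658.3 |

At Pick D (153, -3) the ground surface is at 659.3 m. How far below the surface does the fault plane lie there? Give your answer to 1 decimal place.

Two edge vectors: Pick A→Pick B = (-26, 192, 120.7), Pick A→Pick C = (47, 87, 0.5).
Normal n = (Pick A→Pick B) × (Pick A→Pick C) = (-10404.9, 5685.9, -11286).
So ∂z/∂x = −n_x/n_z = −0.92193 and ∂z/∂y = −n_y/n_z = 0.50380.
Intercept c from Pick A: 657.8 + 101.41 + 31.74 = 790.95.
At (153, -3): z_contact = −141.06 − 1.51 + 790.95 = 648.39 m.
Depth below ground = 659.3 − 648.39 = 10.9 m.

10.9 m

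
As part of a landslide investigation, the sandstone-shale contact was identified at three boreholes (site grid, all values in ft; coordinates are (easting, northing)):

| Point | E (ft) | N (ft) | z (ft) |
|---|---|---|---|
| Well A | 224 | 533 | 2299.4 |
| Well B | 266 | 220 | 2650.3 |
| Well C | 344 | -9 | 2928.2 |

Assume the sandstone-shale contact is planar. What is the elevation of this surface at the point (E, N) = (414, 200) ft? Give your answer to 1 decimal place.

2737.8 ft

Let the plane be z = a·E + b·N + c.
Well B−Well A: 42a − 313b = 350.9;  Well C−Well A: 120a − 542b = 628.8.
Solving gives a = 0.44786, b = −1.06099.
Then c = 2299.4 − a·224 − b·533 = 2764.59.
At (414, 200): z = 185.4 − 212.2 + 2764.59 = 2737.8 ft.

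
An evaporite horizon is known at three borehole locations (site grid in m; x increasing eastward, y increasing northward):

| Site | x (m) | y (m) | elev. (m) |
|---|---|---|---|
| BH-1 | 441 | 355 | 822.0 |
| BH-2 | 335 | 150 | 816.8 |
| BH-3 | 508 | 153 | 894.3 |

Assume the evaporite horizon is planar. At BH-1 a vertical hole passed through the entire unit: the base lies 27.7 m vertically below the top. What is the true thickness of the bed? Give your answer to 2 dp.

Two edge vectors: BH-1→BH-2 = (-106, -205, -5.2), BH-1→BH-3 = (67, -202, 72.3).
Normal n = (BH-1→BH-2) × (BH-1→BH-3) = (-15871.9, 7315.4, 35147).
So ∂z/∂x = −n_x/n_z = 0.45159 and ∂z/∂y = −n_y/n_z = −0.20814.
|∇z| = √(a²+b²) = 0.49724, so dip δ = arctan(0.49724) = 26.44°.
True thickness = vertical thickness × cos δ = 27.7 × cos 26.44° = 24.80 m.

24.80 m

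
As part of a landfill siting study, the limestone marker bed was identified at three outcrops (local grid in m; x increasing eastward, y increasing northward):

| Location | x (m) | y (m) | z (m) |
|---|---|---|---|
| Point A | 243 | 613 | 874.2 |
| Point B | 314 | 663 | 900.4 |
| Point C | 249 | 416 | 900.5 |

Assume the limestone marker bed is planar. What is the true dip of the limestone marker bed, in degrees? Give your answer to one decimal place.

25.1°

Let the plane be z = a·x + b·y + c.
Point B−Point A: 71a + 50b = 26.2;  Point C−Point A: 6a − 197b = 26.3.
Solving gives a = 0.45331, b = −0.11970.
Gradient magnitude |∇z| = √(a² + b²) = √(0.20549 + 0.01433) = 0.46884.
True dip = arctan(0.46884) = 25.1°, dipping toward WNW (azimuth ≈ 285°).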